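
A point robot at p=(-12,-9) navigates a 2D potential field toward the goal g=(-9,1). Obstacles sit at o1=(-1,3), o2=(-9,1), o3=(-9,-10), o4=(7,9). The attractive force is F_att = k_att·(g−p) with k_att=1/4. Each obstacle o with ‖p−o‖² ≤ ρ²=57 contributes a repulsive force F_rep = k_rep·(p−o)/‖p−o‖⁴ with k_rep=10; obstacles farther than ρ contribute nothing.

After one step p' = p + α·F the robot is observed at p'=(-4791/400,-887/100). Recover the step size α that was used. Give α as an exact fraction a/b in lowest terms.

α = 1/20

F_att = 1/4·(g−p) = 1/4·(3,10) = (0.7500,2.5000)
o1: d²=265 > ρ²=57 → inactive
o2: d²=109 > ρ²=57 → inactive
o3: d²=10 ≤ ρ²=57; F_rep = 10·(-3,1)/10² = (-0.3000,0.1000)
o4: d²=685 > ρ²=57 → inactive
F = F_att + ΣF_rep = (0.4500,2.6000)
Δp = p'−p = (0.0225,0.1300); α = Δx/Fx = (9/400) / (9/20) = 1/20
check: Δy/Fy = (13/100) / (13/5) = 1/20 ✓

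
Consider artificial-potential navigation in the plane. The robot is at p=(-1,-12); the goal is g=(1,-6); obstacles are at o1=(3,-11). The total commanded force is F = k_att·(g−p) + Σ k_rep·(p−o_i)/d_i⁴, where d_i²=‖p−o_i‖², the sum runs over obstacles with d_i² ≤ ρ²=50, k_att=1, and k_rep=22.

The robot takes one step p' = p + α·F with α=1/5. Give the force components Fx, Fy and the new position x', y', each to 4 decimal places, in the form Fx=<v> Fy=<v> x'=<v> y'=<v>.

F_att = 1·(g−p) = 1·(2,6) = (2.0000,6.0000)
o1: d²=17 ≤ ρ²=50; F_rep = 22·(-4,-1)/17² = (-0.3045,-0.0761)
F = F_att + ΣF_rep = (1.6955,5.9239)
p' = p + 1/5·F = (-0.6609,-10.8152)

Fx=1.6955 Fy=5.9239 x'=-0.6609 y'=-10.8152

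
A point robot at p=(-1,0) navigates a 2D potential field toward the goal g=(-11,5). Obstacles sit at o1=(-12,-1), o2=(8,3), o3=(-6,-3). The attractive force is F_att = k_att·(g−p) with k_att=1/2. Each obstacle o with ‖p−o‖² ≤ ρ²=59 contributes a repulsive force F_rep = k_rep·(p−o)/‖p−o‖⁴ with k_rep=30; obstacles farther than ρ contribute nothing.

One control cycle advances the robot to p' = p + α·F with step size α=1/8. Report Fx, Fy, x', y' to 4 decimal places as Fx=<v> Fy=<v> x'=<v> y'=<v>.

F_att = 1/2·(g−p) = 1/2·(-10,5) = (-5.0000,2.5000)
o1: d²=122 > ρ²=59 → inactive
o2: d²=90 > ρ²=59 → inactive
o3: d²=34 ≤ ρ²=59; F_rep = 30·(5,3)/34² = (0.1298,0.0779)
F = F_att + ΣF_rep = (-4.8702,2.5779)
p' = p + 1/8·F = (-1.6088,0.3222)

Fx=-4.8702 Fy=2.5779 x'=-1.6088 y'=0.3222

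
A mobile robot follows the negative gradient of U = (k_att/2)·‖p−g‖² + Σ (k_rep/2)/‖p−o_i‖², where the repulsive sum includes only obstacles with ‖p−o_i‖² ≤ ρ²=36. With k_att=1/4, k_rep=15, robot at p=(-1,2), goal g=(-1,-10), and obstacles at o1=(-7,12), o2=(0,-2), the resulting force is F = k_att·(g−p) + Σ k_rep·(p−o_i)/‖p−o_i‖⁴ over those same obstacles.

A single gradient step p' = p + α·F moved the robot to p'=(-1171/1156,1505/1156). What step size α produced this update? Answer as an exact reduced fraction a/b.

α = 1/4

F_att = 1/4·(g−p) = 1/4·(0,-12) = (0.0000,-3.0000)
o1: d²=136 > ρ²=36 → inactive
o2: d²=17 ≤ ρ²=36; F_rep = 15·(-1,4)/17² = (-0.0519,0.2076)
F = F_att + ΣF_rep = (-0.0519,-2.7924)
Δp = p'−p = (-0.0130,-0.6981); α = Δx/Fx = (-15/1156) / (-15/289) = 1/4
check: Δy/Fy = (-807/1156) / (-807/289) = 1/4 ✓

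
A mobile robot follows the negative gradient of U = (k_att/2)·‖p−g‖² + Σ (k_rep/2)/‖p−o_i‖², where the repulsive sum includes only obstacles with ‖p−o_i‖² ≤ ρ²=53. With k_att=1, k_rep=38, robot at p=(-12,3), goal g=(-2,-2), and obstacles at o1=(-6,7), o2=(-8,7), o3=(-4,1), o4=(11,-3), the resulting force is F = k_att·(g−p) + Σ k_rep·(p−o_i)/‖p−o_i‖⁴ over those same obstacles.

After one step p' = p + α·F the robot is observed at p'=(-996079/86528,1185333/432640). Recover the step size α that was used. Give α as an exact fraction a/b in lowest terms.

α = 1/20

F_att = 1·(g−p) = 1·(10,-5) = (10.0000,-5.0000)
o1: d²=52 ≤ ρ²=53; F_rep = 38·(-6,-4)/52² = (-0.0843,-0.0562)
o2: d²=32 ≤ ρ²=53; F_rep = 38·(-4,-4)/32² = (-0.1484,-0.1484)
o3: d²=68 > ρ²=53 → inactive
o4: d²=565 > ρ²=53 → inactive
F = F_att + ΣF_rep = (9.7672,-5.2047)
Δp = p'−p = (0.4884,-0.2602); α = Δx/Fx = (42257/86528) / (211285/21632) = 1/20
check: Δy/Fy = (-112587/432640) / (-112587/21632) = 1/20 ✓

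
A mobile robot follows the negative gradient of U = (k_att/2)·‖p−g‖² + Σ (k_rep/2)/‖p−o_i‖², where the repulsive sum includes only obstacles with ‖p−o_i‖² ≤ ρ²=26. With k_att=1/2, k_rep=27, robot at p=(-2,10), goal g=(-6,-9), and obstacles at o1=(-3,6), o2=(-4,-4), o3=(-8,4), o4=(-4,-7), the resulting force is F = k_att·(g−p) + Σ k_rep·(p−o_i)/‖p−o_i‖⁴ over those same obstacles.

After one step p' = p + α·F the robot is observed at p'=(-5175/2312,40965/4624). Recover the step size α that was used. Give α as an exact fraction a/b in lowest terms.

F_att = 1/2·(g−p) = 1/2·(-4,-19) = (-2.0000,-9.5000)
o1: d²=17 ≤ ρ²=26; F_rep = 27·(1,4)/17² = (0.0934,0.3737)
o2: d²=200 > ρ²=26 → inactive
o3: d²=72 > ρ²=26 → inactive
o4: d²=293 > ρ²=26 → inactive
F = F_att + ΣF_rep = (-1.9066,-9.1263)
Δp = p'−p = (-0.2383,-1.1408); α = Δx/Fx = (-551/2312) / (-551/289) = 1/8
check: Δy/Fy = (-5275/4624) / (-5275/578) = 1/8 ✓

α = 1/8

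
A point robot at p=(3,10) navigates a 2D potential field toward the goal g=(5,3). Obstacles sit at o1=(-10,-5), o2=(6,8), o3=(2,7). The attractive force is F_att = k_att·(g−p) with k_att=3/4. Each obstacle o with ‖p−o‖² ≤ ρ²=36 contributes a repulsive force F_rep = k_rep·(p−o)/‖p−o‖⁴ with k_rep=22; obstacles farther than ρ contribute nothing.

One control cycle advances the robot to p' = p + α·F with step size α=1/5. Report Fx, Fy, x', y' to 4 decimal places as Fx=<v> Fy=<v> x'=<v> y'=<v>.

F_att = 3/4·(g−p) = 3/4·(2,-7) = (1.5000,-5.2500)
o1: d²=394 > ρ²=36 → inactive
o2: d²=13 ≤ ρ²=36; F_rep = 22·(-3,2)/13² = (-0.3905,0.2604)
o3: d²=10 ≤ ρ²=36; F_rep = 22·(1,3)/10² = (0.2200,0.6600)
F = F_att + ΣF_rep = (1.3295,-4.3296)
p' = p + 1/5·F = (3.2659,9.1341)

Fx=1.3295 Fy=-4.3296 x'=3.2659 y'=9.1341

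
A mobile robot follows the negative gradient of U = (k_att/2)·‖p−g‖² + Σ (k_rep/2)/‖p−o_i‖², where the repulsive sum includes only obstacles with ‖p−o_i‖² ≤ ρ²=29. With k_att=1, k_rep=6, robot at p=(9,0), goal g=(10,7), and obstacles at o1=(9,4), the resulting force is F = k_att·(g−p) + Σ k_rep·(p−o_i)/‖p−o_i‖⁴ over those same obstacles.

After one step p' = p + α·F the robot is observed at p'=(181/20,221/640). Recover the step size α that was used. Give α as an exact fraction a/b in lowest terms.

F_att = 1·(g−p) = 1·(1,7) = (1.0000,7.0000)
o1: d²=16 ≤ ρ²=29; F_rep = 6·(0,-4)/16² = (0.0000,-0.0938)
F = F_att + ΣF_rep = (1.0000,6.9062)
Δp = p'−p = (0.0500,0.3453); α = Δx/Fx = (1/20) / (1) = 1/20
check: Δy/Fy = (221/640) / (221/32) = 1/20 ✓

α = 1/20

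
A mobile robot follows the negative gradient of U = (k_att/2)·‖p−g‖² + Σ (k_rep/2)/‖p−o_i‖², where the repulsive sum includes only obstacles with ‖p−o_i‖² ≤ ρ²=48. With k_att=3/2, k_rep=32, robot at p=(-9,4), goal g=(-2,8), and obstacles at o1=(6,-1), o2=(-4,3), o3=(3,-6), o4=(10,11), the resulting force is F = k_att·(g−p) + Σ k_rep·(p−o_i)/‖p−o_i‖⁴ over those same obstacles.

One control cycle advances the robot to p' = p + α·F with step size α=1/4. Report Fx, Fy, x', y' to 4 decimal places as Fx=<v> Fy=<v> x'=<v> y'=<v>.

Fx=10.2633 Fy=6.0473 x'=-6.4342 y'=5.5118

F_att = 3/2·(g−p) = 3/2·(7,4) = (10.5000,6.0000)
o1: d²=250 > ρ²=48 → inactive
o2: d²=26 ≤ ρ²=48; F_rep = 32·(-5,1)/26² = (-0.2367,0.0473)
o3: d²=244 > ρ²=48 → inactive
o4: d²=410 > ρ²=48 → inactive
F = F_att + ΣF_rep = (10.2633,6.0473)
p' = p + 1/4·F = (-6.4342,5.5118)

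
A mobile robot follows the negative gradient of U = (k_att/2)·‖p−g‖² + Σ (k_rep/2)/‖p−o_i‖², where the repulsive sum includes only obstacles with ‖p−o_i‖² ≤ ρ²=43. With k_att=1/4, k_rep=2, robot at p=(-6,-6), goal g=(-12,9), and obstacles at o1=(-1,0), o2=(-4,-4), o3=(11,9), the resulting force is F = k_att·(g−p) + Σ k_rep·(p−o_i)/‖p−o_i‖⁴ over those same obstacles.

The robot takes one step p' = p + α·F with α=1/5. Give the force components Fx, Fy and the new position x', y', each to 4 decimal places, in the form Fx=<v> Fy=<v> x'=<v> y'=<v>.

F_att = 1/4·(g−p) = 1/4·(-6,15) = (-1.5000,3.7500)
o1: d²=61 > ρ²=43 → inactive
o2: d²=8 ≤ ρ²=43; F_rep = 2·(-2,-2)/8² = (-0.0625,-0.0625)
o3: d²=514 > ρ²=43 → inactive
F = F_att + ΣF_rep = (-1.5625,3.6875)
p' = p + 1/5·F = (-6.3125,-5.2625)

Fx=-1.5625 Fy=3.6875 x'=-6.3125 y'=-5.2625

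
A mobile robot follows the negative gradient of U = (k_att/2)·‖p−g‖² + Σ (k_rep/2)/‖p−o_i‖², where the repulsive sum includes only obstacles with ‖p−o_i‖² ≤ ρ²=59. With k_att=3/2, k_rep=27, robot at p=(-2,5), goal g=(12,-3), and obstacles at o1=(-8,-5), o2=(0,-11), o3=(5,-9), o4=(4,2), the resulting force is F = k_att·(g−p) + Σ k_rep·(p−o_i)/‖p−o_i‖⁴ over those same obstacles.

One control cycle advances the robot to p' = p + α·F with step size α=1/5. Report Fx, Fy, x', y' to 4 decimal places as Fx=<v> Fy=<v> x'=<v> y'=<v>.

Fx=20.9200 Fy=-11.9600 x'=2.1840 y'=2.6080

F_att = 3/2·(g−p) = 3/2·(14,-8) = (21.0000,-12.0000)
o1: d²=136 > ρ²=59 → inactive
o2: d²=260 > ρ²=59 → inactive
o3: d²=245 > ρ²=59 → inactive
o4: d²=45 ≤ ρ²=59; F_rep = 27·(-6,3)/45² = (-0.0800,0.0400)
F = F_att + ΣF_rep = (20.9200,-11.9600)
p' = p + 1/5·F = (2.1840,2.6080)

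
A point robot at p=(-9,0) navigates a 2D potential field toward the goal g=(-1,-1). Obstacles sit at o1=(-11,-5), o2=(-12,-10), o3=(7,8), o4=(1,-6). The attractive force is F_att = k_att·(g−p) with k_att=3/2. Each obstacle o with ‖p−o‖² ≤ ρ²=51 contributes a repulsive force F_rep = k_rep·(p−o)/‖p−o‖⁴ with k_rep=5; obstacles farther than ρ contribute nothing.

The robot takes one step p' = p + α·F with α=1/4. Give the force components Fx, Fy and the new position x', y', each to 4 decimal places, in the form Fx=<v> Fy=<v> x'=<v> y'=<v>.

Fx=12.0119 Fy=-1.4703 x'=-5.9970 y'=-0.3676

F_att = 3/2·(g−p) = 3/2·(8,-1) = (12.0000,-1.5000)
o1: d²=29 ≤ ρ²=51; F_rep = 5·(2,5)/29² = (0.0119,0.0297)
o2: d²=109 > ρ²=51 → inactive
o3: d²=320 > ρ²=51 → inactive
o4: d²=136 > ρ²=51 → inactive
F = F_att + ΣF_rep = (12.0119,-1.4703)
p' = p + 1/4·F = (-5.9970,-0.3676)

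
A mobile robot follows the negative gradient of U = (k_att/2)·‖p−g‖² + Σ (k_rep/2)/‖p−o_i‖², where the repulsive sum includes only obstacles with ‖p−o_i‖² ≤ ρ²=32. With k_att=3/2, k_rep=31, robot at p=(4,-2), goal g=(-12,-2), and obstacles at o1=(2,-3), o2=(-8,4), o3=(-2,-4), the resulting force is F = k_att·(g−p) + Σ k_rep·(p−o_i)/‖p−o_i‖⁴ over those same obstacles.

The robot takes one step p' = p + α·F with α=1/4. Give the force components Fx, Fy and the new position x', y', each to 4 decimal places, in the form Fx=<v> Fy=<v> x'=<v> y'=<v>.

F_att = 3/2·(g−p) = 3/2·(-16,0) = (-24.0000,0.0000)
o1: d²=5 ≤ ρ²=32; F_rep = 31·(2,1)/5² = (2.4800,1.2400)
o2: d²=180 > ρ²=32 → inactive
o3: d²=40 > ρ²=32 → inactive
F = F_att + ΣF_rep = (-21.5200,1.2400)
p' = p + 1/4·F = (-1.3800,-1.6900)

Fx=-21.5200 Fy=1.2400 x'=-1.3800 y'=-1.6900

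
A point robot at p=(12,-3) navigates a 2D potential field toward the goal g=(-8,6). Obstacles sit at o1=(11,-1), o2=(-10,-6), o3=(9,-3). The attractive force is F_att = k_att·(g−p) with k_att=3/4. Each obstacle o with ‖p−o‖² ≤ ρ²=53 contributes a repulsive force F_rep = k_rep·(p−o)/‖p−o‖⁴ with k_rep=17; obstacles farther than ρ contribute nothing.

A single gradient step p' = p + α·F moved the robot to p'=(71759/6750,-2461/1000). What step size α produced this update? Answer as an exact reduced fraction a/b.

F_att = 3/4·(g−p) = 3/4·(-20,9) = (-15.0000,6.7500)
o1: d²=5 ≤ ρ²=53; F_rep = 17·(1,-2)/5² = (0.6800,-1.3600)
o2: d²=493 > ρ²=53 → inactive
o3: d²=9 ≤ ρ²=53; F_rep = 17·(3,0)/9² = (0.6296,0.0000)
F = F_att + ΣF_rep = (-13.6904,5.3900)
Δp = p'−p = (-1.3690,0.5390); α = Δx/Fx = (-9241/6750) / (-9241/675) = 1/10
check: Δy/Fy = (539/1000) / (539/100) = 1/10 ✓

α = 1/10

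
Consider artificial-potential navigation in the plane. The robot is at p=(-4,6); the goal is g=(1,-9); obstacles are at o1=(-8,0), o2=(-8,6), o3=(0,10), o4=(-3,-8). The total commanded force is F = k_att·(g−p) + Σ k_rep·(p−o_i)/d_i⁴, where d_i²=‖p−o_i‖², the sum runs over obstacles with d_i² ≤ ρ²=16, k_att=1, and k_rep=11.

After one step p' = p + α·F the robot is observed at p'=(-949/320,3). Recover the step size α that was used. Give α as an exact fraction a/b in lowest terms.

α = 1/5

F_att = 1·(g−p) = 1·(5,-15) = (5.0000,-15.0000)
o1: d²=52 > ρ²=16 → inactive
o2: d²=16 ≤ ρ²=16; F_rep = 11·(4,0)/16² = (0.1719,0.0000)
o3: d²=32 > ρ²=16 → inactive
o4: d²=197 > ρ²=16 → inactive
F = F_att + ΣF_rep = (5.1719,-15.0000)
Δp = p'−p = (1.0344,-3.0000); α = Δx/Fx = (331/320) / (331/64) = 1/5
check: Δy/Fy = (-3) / (-15) = 1/5 ✓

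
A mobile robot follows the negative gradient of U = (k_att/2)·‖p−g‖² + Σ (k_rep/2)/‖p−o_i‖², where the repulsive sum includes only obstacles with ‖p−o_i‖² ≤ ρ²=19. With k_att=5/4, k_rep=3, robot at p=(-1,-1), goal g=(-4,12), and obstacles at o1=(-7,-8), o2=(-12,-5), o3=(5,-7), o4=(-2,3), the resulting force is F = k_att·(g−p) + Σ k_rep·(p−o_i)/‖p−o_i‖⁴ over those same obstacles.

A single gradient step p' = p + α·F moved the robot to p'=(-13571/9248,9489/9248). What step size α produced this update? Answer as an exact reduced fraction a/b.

F_att = 5/4·(g−p) = 5/4·(-3,13) = (-3.7500,16.2500)
o1: d²=85 > ρ²=19 → inactive
o2: d²=137 > ρ²=19 → inactive
o3: d²=72 > ρ²=19 → inactive
o4: d²=17 ≤ ρ²=19; F_rep = 3·(1,-4)/17² = (0.0104,-0.0415)
F = F_att + ΣF_rep = (-3.7396,16.2085)
Δp = p'−p = (-0.4675,2.0261); α = Δx/Fx = (-4323/9248) / (-4323/1156) = 1/8
check: Δy/Fy = (18737/9248) / (18737/1156) = 1/8 ✓

α = 1/8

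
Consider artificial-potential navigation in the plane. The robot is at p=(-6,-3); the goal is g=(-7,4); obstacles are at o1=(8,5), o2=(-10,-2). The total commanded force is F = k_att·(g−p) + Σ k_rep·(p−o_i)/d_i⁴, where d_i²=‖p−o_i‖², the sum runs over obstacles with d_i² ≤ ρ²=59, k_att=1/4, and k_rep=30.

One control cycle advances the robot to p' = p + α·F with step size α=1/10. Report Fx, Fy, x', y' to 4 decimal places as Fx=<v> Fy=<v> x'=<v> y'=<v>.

F_att = 1/4·(g−p) = 1/4·(-1,7) = (-0.2500,1.7500)
o1: d²=260 > ρ²=59 → inactive
o2: d²=17 ≤ ρ²=59; F_rep = 30·(4,-1)/17² = (0.4152,-0.1038)
F = F_att + ΣF_rep = (0.1652,1.6462)
p' = p + 1/10·F = (-5.9835,-2.8354)

Fx=0.1652 Fy=1.6462 x'=-5.9835 y'=-2.8354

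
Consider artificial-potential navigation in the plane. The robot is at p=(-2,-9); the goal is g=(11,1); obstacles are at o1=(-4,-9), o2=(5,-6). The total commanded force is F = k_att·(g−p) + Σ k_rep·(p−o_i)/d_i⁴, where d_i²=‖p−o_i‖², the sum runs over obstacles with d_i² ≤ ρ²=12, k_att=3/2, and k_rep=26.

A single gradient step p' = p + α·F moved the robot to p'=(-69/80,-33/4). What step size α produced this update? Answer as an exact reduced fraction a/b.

F_att = 3/2·(g−p) = 3/2·(13,10) = (19.5000,15.0000)
o1: d²=4 ≤ ρ²=12; F_rep = 26·(2,0)/4² = (3.2500,0.0000)
o2: d²=58 > ρ²=12 → inactive
F = F_att + ΣF_rep = (22.7500,15.0000)
Δp = p'−p = (1.1375,0.7500); α = Δx/Fx = (91/80) / (91/4) = 1/20
check: Δy/Fy = (3/4) / (15) = 1/20 ✓

α = 1/20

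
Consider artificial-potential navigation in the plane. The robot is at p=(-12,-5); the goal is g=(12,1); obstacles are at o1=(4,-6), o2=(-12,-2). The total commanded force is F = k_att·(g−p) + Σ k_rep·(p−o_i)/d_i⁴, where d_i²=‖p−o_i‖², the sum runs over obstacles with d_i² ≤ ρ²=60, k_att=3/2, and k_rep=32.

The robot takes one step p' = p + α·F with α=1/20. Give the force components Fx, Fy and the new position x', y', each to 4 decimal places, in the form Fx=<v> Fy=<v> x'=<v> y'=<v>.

F_att = 3/2·(g−p) = 3/2·(24,6) = (36.0000,9.0000)
o1: d²=257 > ρ²=60 → inactive
o2: d²=9 ≤ ρ²=60; F_rep = 32·(0,-3)/9² = (0.0000,-1.1852)
F = F_att + ΣF_rep = (36.0000,7.8148)
p' = p + 1/20·F = (-10.2000,-4.6093)

Fx=36.0000 Fy=7.8148 x'=-10.2000 y'=-4.6093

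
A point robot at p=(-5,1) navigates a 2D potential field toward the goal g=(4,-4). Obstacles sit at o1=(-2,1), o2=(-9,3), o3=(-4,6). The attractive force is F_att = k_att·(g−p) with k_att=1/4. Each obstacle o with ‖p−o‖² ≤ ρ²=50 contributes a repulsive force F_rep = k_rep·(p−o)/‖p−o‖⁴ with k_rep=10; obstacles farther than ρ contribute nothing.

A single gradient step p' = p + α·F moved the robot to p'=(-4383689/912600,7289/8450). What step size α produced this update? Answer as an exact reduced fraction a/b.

F_att = 1/4·(g−p) = 1/4·(9,-5) = (2.2500,-1.2500)
o1: d²=9 ≤ ρ²=50; F_rep = 10·(-3,0)/9² = (-0.3704,0.0000)
o2: d²=20 ≤ ρ²=50; F_rep = 10·(4,-2)/20² = (0.1000,-0.0500)
o3: d²=26 ≤ ρ²=50; F_rep = 10·(-1,-5)/26² = (-0.0148,-0.0740)
F = F_att + ΣF_rep = (1.9648,-1.3740)
Δp = p'−p = (0.1965,-0.1374); α = Δx/Fx = (179311/912600) / (179311/91260) = 1/10
check: Δy/Fy = (-1161/8450) / (-1161/845) = 1/10 ✓

α = 1/10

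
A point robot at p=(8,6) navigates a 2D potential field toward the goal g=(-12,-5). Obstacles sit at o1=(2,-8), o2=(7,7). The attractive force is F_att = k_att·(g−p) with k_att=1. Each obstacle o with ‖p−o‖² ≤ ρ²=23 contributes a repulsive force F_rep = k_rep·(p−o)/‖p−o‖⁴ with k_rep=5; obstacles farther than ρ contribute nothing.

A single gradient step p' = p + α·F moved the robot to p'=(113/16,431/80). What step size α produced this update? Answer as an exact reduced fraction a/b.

F_att = 1·(g−p) = 1·(-20,-11) = (-20.0000,-11.0000)
o1: d²=232 > ρ²=23 → inactive
o2: d²=2 ≤ ρ²=23; F_rep = 5·(1,-1)/2² = (1.2500,-1.2500)
F = F_att + ΣF_rep = (-18.7500,-12.2500)
Δp = p'−p = (-0.9375,-0.6125); α = Δx/Fx = (-15/16) / (-75/4) = 1/20
check: Δy/Fy = (-49/80) / (-49/4) = 1/20 ✓

α = 1/20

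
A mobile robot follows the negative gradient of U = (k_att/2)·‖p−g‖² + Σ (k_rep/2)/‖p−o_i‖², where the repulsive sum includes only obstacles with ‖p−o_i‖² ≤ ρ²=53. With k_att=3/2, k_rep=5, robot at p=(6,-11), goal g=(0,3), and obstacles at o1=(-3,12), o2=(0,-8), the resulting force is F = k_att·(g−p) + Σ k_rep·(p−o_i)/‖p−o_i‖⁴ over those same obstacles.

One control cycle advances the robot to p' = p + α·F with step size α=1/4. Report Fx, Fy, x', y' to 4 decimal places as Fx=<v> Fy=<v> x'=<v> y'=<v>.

Fx=-8.9852 Fy=20.9926 x'=3.7537 y'=-5.7519

F_att = 3/2·(g−p) = 3/2·(-6,14) = (-9.0000,21.0000)
o1: d²=610 > ρ²=53 → inactive
o2: d²=45 ≤ ρ²=53; F_rep = 5·(6,-3)/45² = (0.0148,-0.0074)
F = F_att + ΣF_rep = (-8.9852,20.9926)
p' = p + 1/4·F = (3.7537,-5.7519)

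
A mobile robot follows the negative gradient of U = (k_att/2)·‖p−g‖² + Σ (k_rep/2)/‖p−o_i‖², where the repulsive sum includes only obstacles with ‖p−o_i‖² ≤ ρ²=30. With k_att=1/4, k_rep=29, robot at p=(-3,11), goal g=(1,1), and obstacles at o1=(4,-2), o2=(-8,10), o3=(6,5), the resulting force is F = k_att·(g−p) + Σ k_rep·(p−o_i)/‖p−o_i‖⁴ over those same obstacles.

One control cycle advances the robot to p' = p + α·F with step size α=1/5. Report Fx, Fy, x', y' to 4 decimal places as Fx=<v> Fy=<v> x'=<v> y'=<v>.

Fx=1.2145 Fy=-2.4571 x'=-2.7571 y'=10.5086

F_att = 1/4·(g−p) = 1/4·(4,-10) = (1.0000,-2.5000)
o1: d²=218 > ρ²=30 → inactive
o2: d²=26 ≤ ρ²=30; F_rep = 29·(5,1)/26² = (0.2145,0.0429)
o3: d²=117 > ρ²=30 → inactive
F = F_att + ΣF_rep = (1.2145,-2.4571)
p' = p + 1/5·F = (-2.7571,10.5086)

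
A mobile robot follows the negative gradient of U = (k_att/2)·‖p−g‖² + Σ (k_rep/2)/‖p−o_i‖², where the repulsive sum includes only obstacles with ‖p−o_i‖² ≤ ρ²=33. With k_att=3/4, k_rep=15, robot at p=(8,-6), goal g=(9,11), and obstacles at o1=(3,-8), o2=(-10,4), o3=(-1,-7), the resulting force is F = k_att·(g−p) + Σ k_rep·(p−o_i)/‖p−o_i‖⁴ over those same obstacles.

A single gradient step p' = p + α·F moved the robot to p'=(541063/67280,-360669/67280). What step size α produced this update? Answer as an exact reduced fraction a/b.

α = 1/20

F_att = 3/4·(g−p) = 3/4·(1,17) = (0.7500,12.7500)
o1: d²=29 ≤ ρ²=33; F_rep = 15·(5,2)/29² = (0.0892,0.0357)
o2: d²=424 > ρ²=33 → inactive
o3: d²=82 > ρ²=33 → inactive
F = F_att + ΣF_rep = (0.8392,12.7857)
Δp = p'−p = (0.0420,0.6393); α = Δx/Fx = (2823/67280) / (2823/3364) = 1/20
check: Δy/Fy = (43011/67280) / (43011/3364) = 1/20 ✓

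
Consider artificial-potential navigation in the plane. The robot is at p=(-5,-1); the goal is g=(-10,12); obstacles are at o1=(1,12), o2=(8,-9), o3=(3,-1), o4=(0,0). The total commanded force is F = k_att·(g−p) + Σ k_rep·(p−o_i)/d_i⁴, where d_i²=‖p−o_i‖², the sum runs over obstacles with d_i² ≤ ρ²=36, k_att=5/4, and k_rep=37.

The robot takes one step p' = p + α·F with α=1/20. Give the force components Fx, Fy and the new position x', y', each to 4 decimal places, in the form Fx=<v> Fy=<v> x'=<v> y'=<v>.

F_att = 5/4·(g−p) = 5/4·(-5,13) = (-6.2500,16.2500)
o1: d²=205 > ρ²=36 → inactive
o2: d²=233 > ρ²=36 → inactive
o3: d²=64 > ρ²=36 → inactive
o4: d²=26 ≤ ρ²=36; F_rep = 37·(-5,-1)/26² = (-0.2737,-0.0547)
F = F_att + ΣF_rep = (-6.5237,16.1953)
p' = p + 1/20·F = (-5.3262,-0.1902)

Fx=-6.5237 Fy=16.1953 x'=-5.3262 y'=-0.1902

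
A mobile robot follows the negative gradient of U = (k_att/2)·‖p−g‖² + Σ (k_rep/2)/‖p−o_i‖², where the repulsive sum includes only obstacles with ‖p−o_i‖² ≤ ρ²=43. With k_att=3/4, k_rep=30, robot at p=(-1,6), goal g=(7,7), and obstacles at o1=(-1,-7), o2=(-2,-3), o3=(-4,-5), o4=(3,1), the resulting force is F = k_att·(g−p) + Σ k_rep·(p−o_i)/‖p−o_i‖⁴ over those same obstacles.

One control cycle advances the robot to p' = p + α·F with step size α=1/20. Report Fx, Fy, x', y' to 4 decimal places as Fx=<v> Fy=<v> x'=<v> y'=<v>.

F_att = 3/4·(g−p) = 3/4·(8,1) = (6.0000,0.7500)
o1: d²=169 > ρ²=43 → inactive
o2: d²=82 > ρ²=43 → inactive
o3: d²=130 > ρ²=43 → inactive
o4: d²=41 ≤ ρ²=43; F_rep = 30·(-4,5)/41² = (-0.0714,0.0892)
F = F_att + ΣF_rep = (5.9286,0.8392)
p' = p + 1/20·F = (-0.7036,6.0420)

Fx=5.9286 Fy=0.8392 x'=-0.7036 y'=6.0420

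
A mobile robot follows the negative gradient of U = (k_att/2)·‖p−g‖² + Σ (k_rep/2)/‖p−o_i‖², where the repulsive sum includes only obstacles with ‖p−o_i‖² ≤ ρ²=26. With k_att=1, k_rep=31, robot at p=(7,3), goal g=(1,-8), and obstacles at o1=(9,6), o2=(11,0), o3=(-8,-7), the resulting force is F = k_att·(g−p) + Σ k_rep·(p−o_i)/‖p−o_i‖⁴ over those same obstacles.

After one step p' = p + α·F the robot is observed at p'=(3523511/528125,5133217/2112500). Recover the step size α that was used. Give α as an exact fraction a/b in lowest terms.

F_att = 1·(g−p) = 1·(-6,-11) = (-6.0000,-11.0000)
o1: d²=13 ≤ ρ²=26; F_rep = 31·(-2,-3)/13² = (-0.3669,-0.5503)
o2: d²=25 ≤ ρ²=26; F_rep = 31·(-4,3)/25² = (-0.1984,0.1488)
o3: d²=325 > ρ²=26 → inactive
F = F_att + ΣF_rep = (-6.5653,-11.4015)
Δp = p'−p = (-0.3283,-0.5701); α = Δx/Fx = (-173364/528125) / (-693456/105625) = 1/20
check: Δy/Fy = (-1204283/2112500) / (-1204283/105625) = 1/20 ✓

α = 1/20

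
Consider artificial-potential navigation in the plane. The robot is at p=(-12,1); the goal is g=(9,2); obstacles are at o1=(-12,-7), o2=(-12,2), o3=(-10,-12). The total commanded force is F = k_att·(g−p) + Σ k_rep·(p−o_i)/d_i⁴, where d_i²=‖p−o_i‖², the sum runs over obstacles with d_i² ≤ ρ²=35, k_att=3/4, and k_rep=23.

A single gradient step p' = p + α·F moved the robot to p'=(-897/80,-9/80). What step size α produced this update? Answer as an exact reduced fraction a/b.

F_att = 3/4·(g−p) = 3/4·(21,1) = (15.7500,0.7500)
o1: d²=64 > ρ²=35 → inactive
o2: d²=1 ≤ ρ²=35; F_rep = 23·(0,-1)/1² = (0.0000,-23.0000)
o3: d²=173 > ρ²=35 → inactive
F = F_att + ΣF_rep = (15.7500,-22.2500)
Δp = p'−p = (0.7875,-1.1125); α = Δx/Fx = (63/80) / (63/4) = 1/20
check: Δy/Fy = (-89/80) / (-89/4) = 1/20 ✓

α = 1/20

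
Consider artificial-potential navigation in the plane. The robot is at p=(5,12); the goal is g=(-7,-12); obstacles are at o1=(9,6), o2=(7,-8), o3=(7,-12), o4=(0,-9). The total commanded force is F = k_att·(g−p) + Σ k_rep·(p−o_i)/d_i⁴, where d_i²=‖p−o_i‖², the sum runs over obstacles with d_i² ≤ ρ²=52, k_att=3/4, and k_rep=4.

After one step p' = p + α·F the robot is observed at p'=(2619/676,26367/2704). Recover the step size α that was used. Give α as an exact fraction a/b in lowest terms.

F_att = 3/4·(g−p) = 3/4·(-12,-24) = (-9.0000,-18.0000)
o1: d²=52 ≤ ρ²=52; F_rep = 4·(-4,6)/52² = (-0.0059,0.0089)
o2: d²=404 > ρ²=52 → inactive
o3: d²=580 > ρ²=52 → inactive
o4: d²=466 > ρ²=52 → inactive
F = F_att + ΣF_rep = (-9.0059,-17.9911)
Δp = p'−p = (-1.1257,-2.2489); α = Δx/Fx = (-761/676) / (-1522/169) = 1/8
check: Δy/Fy = (-6081/2704) / (-6081/338) = 1/8 ✓

α = 1/8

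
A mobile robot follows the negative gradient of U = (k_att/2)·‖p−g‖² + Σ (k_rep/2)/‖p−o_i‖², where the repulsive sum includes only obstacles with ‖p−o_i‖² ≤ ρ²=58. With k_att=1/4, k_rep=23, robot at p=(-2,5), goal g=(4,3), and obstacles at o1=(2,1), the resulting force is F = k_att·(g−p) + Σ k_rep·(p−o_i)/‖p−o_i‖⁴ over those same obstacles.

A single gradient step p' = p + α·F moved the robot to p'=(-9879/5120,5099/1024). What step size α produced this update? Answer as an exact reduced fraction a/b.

α = 1/20

F_att = 1/4·(g−p) = 1/4·(6,-2) = (1.5000,-0.5000)
o1: d²=32 ≤ ρ²=58; F_rep = 23·(-4,4)/32² = (-0.0898,0.0898)
F = F_att + ΣF_rep = (1.4102,-0.4102)
Δp = p'−p = (0.0705,-0.0205); α = Δx/Fx = (361/5120) / (361/256) = 1/20
check: Δy/Fy = (-21/1024) / (-105/256) = 1/20 ✓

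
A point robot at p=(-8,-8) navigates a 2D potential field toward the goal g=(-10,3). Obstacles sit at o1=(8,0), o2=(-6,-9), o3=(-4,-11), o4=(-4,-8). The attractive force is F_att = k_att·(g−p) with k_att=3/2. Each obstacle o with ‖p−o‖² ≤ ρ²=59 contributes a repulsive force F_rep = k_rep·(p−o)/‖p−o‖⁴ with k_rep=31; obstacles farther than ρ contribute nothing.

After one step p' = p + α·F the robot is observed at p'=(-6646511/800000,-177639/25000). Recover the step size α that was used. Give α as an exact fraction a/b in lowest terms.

F_att = 3/2·(g−p) = 3/2·(-2,11) = (-3.0000,16.5000)
o1: d²=320 > ρ²=59 → inactive
o2: d²=5 ≤ ρ²=59; F_rep = 31·(-2,1)/5² = (-2.4800,1.2400)
o3: d²=25 ≤ ρ²=59; F_rep = 31·(-4,3)/25² = (-0.1984,0.1488)
o4: d²=16 ≤ ρ²=59; F_rep = 31·(-4,0)/16² = (-0.4844,0.0000)
F = F_att + ΣF_rep = (-6.1628,17.8888)
Δp = p'−p = (-0.3081,0.8944); α = Δx/Fx = (-246511/800000) / (-246511/40000) = 1/20
check: Δy/Fy = (22361/25000) / (22361/1250) = 1/20 ✓

α = 1/20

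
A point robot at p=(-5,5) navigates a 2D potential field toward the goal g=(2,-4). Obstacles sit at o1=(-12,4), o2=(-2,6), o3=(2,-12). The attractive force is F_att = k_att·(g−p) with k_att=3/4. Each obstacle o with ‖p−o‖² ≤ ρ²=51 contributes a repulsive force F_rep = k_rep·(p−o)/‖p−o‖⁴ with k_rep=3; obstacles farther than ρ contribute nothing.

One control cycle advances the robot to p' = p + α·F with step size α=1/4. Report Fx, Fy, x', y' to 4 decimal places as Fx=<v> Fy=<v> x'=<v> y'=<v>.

Fx=5.1684 Fy=-6.7788 x'=-3.7079 y'=3.3053

F_att = 3/4·(g−p) = 3/4·(7,-9) = (5.2500,-6.7500)
o1: d²=50 ≤ ρ²=51; F_rep = 3·(7,1)/50² = (0.0084,0.0012)
o2: d²=10 ≤ ρ²=51; F_rep = 3·(-3,-1)/10² = (-0.0900,-0.0300)
o3: d²=338 > ρ²=51 → inactive
F = F_att + ΣF_rep = (5.1684,-6.7788)
p' = p + 1/4·F = (-3.7079,3.3053)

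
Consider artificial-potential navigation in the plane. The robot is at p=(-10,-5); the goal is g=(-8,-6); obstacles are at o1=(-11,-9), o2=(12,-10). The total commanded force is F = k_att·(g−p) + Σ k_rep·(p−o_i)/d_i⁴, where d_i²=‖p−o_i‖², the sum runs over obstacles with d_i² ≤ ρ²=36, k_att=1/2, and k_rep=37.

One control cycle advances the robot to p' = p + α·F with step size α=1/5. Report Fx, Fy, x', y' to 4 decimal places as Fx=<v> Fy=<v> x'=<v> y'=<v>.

F_att = 1/2·(g−p) = 1/2·(2,-1) = (1.0000,-0.5000)
o1: d²=17 ≤ ρ²=36; F_rep = 37·(1,4)/17² = (0.1280,0.5121)
o2: d²=509 > ρ²=36 → inactive
F = F_att + ΣF_rep = (1.1280,0.0121)
p' = p + 1/5·F = (-9.7744,-4.9976)

Fx=1.1280 Fy=0.0121 x'=-9.7744 y'=-4.9976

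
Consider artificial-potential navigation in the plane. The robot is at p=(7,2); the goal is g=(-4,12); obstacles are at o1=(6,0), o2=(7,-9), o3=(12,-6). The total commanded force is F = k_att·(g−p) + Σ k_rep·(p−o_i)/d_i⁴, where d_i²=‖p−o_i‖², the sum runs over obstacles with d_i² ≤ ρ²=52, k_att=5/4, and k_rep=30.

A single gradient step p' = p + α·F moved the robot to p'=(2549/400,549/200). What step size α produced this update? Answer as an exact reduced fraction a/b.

F_att = 5/4·(g−p) = 5/4·(-11,10) = (-13.7500,12.5000)
o1: d²=5 ≤ ρ²=52; F_rep = 30·(1,2)/5² = (1.2000,2.4000)
o2: d²=121 > ρ²=52 → inactive
o3: d²=89 > ρ²=52 → inactive
F = F_att + ΣF_rep = (-12.5500,14.9000)
Δp = p'−p = (-0.6275,0.7450); α = Δx/Fx = (-251/400) / (-251/20) = 1/20
check: Δy/Fy = (149/200) / (149/10) = 1/20 ✓

α = 1/20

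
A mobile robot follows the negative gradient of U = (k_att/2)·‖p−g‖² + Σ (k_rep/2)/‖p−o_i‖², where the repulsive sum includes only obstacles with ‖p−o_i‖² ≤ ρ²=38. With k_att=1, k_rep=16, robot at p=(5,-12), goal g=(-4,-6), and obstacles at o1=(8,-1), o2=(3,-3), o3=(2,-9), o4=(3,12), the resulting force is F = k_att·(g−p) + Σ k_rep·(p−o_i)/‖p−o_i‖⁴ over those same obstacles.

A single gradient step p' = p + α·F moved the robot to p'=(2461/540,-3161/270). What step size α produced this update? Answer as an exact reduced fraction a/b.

F_att = 1·(g−p) = 1·(-9,6) = (-9.0000,6.0000)
o1: d²=130 > ρ²=38 → inactive
o2: d²=85 > ρ²=38 → inactive
o3: d²=18 ≤ ρ²=38; F_rep = 16·(3,-3)/18² = (0.1481,-0.1481)
o4: d²=580 > ρ²=38 → inactive
F = F_att + ΣF_rep = (-8.8519,5.8519)
Δp = p'−p = (-0.4426,0.2926); α = Δx/Fx = (-239/540) / (-239/27) = 1/20
check: Δy/Fy = (79/270) / (158/27) = 1/20 ✓

α = 1/20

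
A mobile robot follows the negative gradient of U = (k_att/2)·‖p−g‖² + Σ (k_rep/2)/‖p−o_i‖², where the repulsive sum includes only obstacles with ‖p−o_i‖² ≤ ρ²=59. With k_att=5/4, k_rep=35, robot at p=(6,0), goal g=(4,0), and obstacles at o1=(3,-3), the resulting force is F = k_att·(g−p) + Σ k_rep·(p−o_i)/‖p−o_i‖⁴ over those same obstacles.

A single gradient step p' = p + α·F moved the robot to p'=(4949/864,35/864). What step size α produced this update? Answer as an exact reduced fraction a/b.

F_att = 5/4·(g−p) = 5/4·(-2,0) = (-2.5000,0.0000)
o1: d²=18 ≤ ρ²=59; F_rep = 35·(3,3)/18² = (0.3241,0.3241)
F = F_att + ΣF_rep = (-2.1759,0.3241)
Δp = p'−p = (-0.2720,0.0405); α = Δx/Fx = (-235/864) / (-235/108) = 1/8
check: Δy/Fy = (35/864) / (35/108) = 1/8 ✓

α = 1/8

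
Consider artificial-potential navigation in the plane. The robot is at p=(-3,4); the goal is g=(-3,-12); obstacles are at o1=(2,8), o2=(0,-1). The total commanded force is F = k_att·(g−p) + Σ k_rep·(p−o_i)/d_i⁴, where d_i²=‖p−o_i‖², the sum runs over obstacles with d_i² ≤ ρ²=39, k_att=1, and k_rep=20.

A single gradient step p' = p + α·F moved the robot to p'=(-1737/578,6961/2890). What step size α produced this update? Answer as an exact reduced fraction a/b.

α = 1/10

F_att = 1·(g−p) = 1·(0,-16) = (0.0000,-16.0000)
o1: d²=41 > ρ²=39 → inactive
o2: d²=34 ≤ ρ²=39; F_rep = 20·(-3,5)/34² = (-0.0519,0.0865)
F = F_att + ΣF_rep = (-0.0519,-15.9135)
Δp = p'−p = (-0.0052,-1.5913); α = Δx/Fx = (-3/578) / (-15/289) = 1/10
check: Δy/Fy = (-4599/2890) / (-4599/289) = 1/10 ✓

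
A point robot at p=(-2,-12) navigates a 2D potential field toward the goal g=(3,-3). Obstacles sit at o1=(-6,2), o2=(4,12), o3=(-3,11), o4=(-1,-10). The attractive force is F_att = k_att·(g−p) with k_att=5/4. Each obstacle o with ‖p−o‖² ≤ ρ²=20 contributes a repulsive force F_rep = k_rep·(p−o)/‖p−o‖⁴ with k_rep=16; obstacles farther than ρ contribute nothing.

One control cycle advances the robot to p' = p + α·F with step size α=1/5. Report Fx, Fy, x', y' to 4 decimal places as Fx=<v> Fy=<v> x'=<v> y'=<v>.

Fx=5.6100 Fy=9.9700 x'=-0.8780 y'=-10.0060

F_att = 5/4·(g−p) = 5/4·(5,9) = (6.2500,11.2500)
o1: d²=212 > ρ²=20 → inactive
o2: d²=612 > ρ²=20 → inactive
o3: d²=530 > ρ²=20 → inactive
o4: d²=5 ≤ ρ²=20; F_rep = 16·(-1,-2)/5² = (-0.6400,-1.2800)
F = F_att + ΣF_rep = (5.6100,9.9700)
p' = p + 1/5·F = (-0.8780,-10.0060)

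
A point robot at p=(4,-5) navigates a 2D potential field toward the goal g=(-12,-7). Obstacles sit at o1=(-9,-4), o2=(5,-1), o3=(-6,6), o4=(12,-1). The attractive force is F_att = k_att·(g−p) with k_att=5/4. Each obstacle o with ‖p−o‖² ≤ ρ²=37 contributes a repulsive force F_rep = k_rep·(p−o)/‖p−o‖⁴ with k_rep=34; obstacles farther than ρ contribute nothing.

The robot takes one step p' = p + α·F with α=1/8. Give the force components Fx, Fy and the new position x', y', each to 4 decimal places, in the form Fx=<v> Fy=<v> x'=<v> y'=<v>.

Fx=-20.1176 Fy=-2.9706 x'=1.4853 y'=-5.3713

F_att = 5/4·(g−p) = 5/4·(-16,-2) = (-20.0000,-2.5000)
o1: d²=170 > ρ²=37 → inactive
o2: d²=17 ≤ ρ²=37; F_rep = 34·(-1,-4)/17² = (-0.1176,-0.4706)
o3: d²=221 > ρ²=37 → inactive
o4: d²=80 > ρ²=37 → inactive
F = F_att + ΣF_rep = (-20.1176,-2.9706)
p' = p + 1/8·F = (1.4853,-5.3713)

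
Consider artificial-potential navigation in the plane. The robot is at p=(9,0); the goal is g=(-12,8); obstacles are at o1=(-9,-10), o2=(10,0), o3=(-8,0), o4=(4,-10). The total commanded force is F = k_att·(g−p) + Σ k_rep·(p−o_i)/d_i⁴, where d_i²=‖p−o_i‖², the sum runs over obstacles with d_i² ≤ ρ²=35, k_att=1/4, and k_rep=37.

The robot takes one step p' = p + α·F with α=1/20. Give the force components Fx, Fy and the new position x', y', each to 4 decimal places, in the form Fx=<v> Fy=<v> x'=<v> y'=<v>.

F_att = 1/4·(g−p) = 1/4·(-21,8) = (-5.2500,2.0000)
o1: d²=424 > ρ²=35 → inactive
o2: d²=1 ≤ ρ²=35; F_rep = 37·(-1,0)/1² = (-37.0000,0.0000)
o3: d²=289 > ρ²=35 → inactive
o4: d²=125 > ρ²=35 → inactive
F = F_att + ΣF_rep = (-42.2500,2.0000)
p' = p + 1/20·F = (6.8875,0.1000)

Fx=-42.2500 Fy=2.0000 x'=6.8875 y'=0.1000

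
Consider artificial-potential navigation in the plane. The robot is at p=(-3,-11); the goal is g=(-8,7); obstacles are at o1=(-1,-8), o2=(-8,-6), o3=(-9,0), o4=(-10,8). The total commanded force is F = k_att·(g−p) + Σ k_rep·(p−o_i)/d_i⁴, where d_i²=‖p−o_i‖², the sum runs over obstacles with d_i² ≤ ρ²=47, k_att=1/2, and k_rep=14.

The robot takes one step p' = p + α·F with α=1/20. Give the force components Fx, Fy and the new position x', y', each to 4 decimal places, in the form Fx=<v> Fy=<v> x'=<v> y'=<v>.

F_att = 1/2·(g−p) = 1/2·(-5,18) = (-2.5000,9.0000)
o1: d²=13 ≤ ρ²=47; F_rep = 14·(-2,-3)/13² = (-0.1657,-0.2485)
o2: d²=50 > ρ²=47 → inactive
o3: d²=157 > ρ²=47 → inactive
o4: d²=410 > ρ²=47 → inactive
F = F_att + ΣF_rep = (-2.6657,8.7515)
p' = p + 1/20·F = (-3.1333,-10.5624)

Fx=-2.6657 Fy=8.7515 x'=-3.1333 y'=-10.5624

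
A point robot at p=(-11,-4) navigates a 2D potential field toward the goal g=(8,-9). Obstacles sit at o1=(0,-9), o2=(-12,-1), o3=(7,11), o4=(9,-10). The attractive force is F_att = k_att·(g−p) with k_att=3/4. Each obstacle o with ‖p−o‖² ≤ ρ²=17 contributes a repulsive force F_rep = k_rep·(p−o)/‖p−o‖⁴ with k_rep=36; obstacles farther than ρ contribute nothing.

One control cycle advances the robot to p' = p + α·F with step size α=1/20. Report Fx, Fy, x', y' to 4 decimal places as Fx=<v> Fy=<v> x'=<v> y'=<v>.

Fx=14.6100 Fy=-4.8300 x'=-10.2695 y'=-4.2415

F_att = 3/4·(g−p) = 3/4·(19,-5) = (14.2500,-3.7500)
o1: d²=146 > ρ²=17 → inactive
o2: d²=10 ≤ ρ²=17; F_rep = 36·(1,-3)/10² = (0.3600,-1.0800)
o3: d²=549 > ρ²=17 → inactive
o4: d²=436 > ρ²=17 → inactive
F = F_att + ΣF_rep = (14.6100,-4.8300)
p' = p + 1/20·F = (-10.2695,-4.2415)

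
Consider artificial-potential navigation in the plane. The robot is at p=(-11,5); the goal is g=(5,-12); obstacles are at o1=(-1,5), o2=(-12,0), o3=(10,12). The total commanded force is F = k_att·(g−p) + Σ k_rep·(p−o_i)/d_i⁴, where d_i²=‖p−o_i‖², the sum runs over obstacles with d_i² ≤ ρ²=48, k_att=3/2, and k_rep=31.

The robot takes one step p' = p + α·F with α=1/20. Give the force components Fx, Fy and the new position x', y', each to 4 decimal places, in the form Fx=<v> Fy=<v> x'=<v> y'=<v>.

F_att = 3/2·(g−p) = 3/2·(16,-17) = (24.0000,-25.5000)
o1: d²=100 > ρ²=48 → inactive
o2: d²=26 ≤ ρ²=48; F_rep = 31·(1,5)/26² = (0.0459,0.2293)
o3: d²=490 > ρ²=48 → inactive
F = F_att + ΣF_rep = (24.0459,-25.2707)
p' = p + 1/20·F = (-9.7977,3.7365)

Fx=24.0459 Fy=-25.2707 x'=-9.7977 y'=3.7365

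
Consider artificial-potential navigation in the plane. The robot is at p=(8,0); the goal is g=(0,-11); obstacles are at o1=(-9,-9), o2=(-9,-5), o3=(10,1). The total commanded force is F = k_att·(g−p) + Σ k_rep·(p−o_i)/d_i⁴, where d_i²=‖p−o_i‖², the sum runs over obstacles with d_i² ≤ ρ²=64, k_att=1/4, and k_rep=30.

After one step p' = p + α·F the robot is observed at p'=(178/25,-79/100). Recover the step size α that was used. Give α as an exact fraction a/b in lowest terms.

F_att = 1/4·(g−p) = 1/4·(-8,-11) = (-2.0000,-2.7500)
o1: d²=370 > ρ²=64 → inactive
o2: d²=314 > ρ²=64 → inactive
o3: d²=5 ≤ ρ²=64; F_rep = 30·(-2,-1)/5² = (-2.4000,-1.2000)
F = F_att + ΣF_rep = (-4.4000,-3.9500)
Δp = p'−p = (-0.8800,-0.7900); α = Δx/Fx = (-22/25) / (-22/5) = 1/5
check: Δy/Fy = (-79/100) / (-79/20) = 1/5 ✓

α = 1/5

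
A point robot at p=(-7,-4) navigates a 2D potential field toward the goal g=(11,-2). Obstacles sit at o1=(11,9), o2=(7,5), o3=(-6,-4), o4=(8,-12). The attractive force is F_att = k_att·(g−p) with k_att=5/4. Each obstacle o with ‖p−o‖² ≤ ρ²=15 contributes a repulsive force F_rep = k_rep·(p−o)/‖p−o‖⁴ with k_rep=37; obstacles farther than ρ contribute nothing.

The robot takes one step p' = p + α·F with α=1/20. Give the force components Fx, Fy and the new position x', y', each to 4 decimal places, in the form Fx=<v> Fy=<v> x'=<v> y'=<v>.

Fx=-14.5000 Fy=2.5000 x'=-7.7250 y'=-3.8750

F_att = 5/4·(g−p) = 5/4·(18,2) = (22.5000,2.5000)
o1: d²=493 > ρ²=15 → inactive
o2: d²=277 > ρ²=15 → inactive
o3: d²=1 ≤ ρ²=15; F_rep = 37·(-1,0)/1² = (-37.0000,0.0000)
o4: d²=289 > ρ²=15 → inactive
F = F_att + ΣF_rep = (-14.5000,2.5000)
p' = p + 1/20·F = (-7.7250,-3.8750)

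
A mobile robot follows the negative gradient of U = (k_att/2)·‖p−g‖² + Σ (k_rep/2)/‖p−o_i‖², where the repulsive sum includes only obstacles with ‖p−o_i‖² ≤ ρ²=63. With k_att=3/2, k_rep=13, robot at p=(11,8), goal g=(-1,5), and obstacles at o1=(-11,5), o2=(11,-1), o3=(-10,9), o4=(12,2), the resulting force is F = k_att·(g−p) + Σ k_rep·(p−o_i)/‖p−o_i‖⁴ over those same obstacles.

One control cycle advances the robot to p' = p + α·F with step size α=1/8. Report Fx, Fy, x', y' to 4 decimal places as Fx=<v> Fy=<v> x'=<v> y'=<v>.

F_att = 3/2·(g−p) = 3/2·(-12,-3) = (-18.0000,-4.5000)
o1: d²=493 > ρ²=63 → inactive
o2: d²=81 > ρ²=63 → inactive
o3: d²=442 > ρ²=63 → inactive
o4: d²=37 ≤ ρ²=63; F_rep = 13·(-1,6)/37² = (-0.0095,0.0570)
F = F_att + ΣF_rep = (-18.0095,-4.4430)
p' = p + 1/8·F = (8.7488,7.4446)

Fx=-18.0095 Fy=-4.4430 x'=8.7488 y'=7.4446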